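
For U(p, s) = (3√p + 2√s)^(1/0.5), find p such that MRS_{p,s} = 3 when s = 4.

p = 1

For CES with ρ = 0.5, MRS = (3/2)·√(s/p).
Setting (3/2)·√(4/p) = 3 gives √(4/p) = 2, so 4/p = 4 and p = 1.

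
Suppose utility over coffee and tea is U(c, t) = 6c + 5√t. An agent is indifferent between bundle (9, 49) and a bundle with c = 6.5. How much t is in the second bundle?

U(9, 49) = 89.
Set U(6.5, t) = 89 and solve.
With c = 6.5: 5√t = 89 − 6·6.5 = 50, so √t = 10 and t = 100.
Check: U(6.5, 100) = 89.

t = 100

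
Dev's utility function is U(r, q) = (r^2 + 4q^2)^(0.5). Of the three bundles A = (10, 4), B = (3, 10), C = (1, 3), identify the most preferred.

Evaluate utility at each bundle:
U(A) = 12.806.
U(B) = 20.224.
U(C) = 6.083.
Highest utility is B, so B ≻ A ≻ C.

Bundle B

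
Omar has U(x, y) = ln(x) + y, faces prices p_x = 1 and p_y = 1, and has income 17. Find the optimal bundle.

MU_x = 1/x, MU_y = 1.
MRS = 1/x ÷ 1.
Tangency: set MRS = p_x/p_y = 1/1 = 1.
MRS depends only on x: 1/x = 1 ⇒ x* = 1/1 = 1.
From the budget, 1·y = 17 − 1·1 = 16, so y* = 16.

x* = 1, y* = 16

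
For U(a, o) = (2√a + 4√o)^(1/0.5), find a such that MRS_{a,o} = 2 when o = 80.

a = 5

For CES with ρ = 0.5, MRS = (2/4)·√(o/a).
Setting (2/4)·√(80/a) = 2 gives √(80/a) = 4, so 80/a = 16 and a = 5.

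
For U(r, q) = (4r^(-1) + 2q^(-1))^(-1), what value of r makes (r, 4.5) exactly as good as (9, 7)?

U depends on (r, q) only through S = 4r^(-1) + 2q^(-1), so equal utility means equal S. At (9, 7): S = 46/63.
With q = 4.5: 2·4.5^(-1) = 4/9, so 4r^(-1) = 46/63 − 4/9 = 2/7, i.e. r^(-1) = 1/14.
Hence r = 1/(1/14) = 14.
Check: U(14, 4.5) = 1.3696.

r = 14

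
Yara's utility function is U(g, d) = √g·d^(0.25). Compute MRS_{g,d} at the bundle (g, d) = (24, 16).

MRS = 4/3

MU_g = 0.5·g^(-0.5)·d^(0.25) and MU_d = 0.25·√g·d^(-0.75).
MRS = MU_g/MU_d = (2)·d/g.
At (24, 16): MRS = 4/3.
That is, one extra unit of g is worth 4/3 units of d at the margin.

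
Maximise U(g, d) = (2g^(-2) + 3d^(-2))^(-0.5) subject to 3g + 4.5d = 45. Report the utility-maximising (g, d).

For CES with ρ = -2, MRS = (2/3)·(d/g)^3.
Tangency: set MRS = p_g/p_d = 3/4.5 = 2/3.
So (d/g)^3 = 1; taking the cube root, d/g = 1, i.e. d = g.
Substitute into the budget 3·g + 4.5·d = 45: 7.5·g = 45, so g* = 6 and d* = 6.

g* = 6, d* = 6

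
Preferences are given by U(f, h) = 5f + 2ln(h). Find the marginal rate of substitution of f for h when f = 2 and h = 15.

MU_f = 5, MU_h = 2/h.
MRS = 5 ÷ (2/h).
At (2, 15): MRS = 37.5.
That is, one extra unit of f is worth 37.5 units of h at the margin.

MRS = 37.5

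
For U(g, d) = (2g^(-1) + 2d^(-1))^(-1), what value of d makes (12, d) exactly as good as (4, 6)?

d = 3

U depends on (g, d) only through S = 2g^(-1) + 2d^(-1), so equal utility means equal S. At (4, 6): S = 5/6.
With g = 12: 2·12^(-1) = 1/6, so 2d^(-1) = 5/6 − 1/6 = 2/3, i.e. d^(-1) = 1/3.
Hence d = 1/(1/3) = 3.
Check: U(12, 3) = 1.2.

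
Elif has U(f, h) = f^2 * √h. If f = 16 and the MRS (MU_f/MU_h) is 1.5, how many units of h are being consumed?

h = 6

MU_f = 2·f·√h and MU_h = 0.5·f^2·h^(-0.5).
MRS = MU_f/MU_h = (4)·h/f.
Substitute f = 16: MRS = h/4. Setting h/4 = 1.5 gives h = 1.5·4 = 6.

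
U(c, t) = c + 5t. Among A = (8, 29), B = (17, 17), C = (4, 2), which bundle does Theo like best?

Evaluate utility at each bundle:
U(A) = 153.
U(B) = 102.
U(C) = 14.
Highest utility is A, so A ≻ B ≻ C.

Bundle A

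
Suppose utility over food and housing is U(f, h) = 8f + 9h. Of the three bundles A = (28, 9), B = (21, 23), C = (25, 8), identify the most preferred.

Evaluate utility at each bundle:
U(A) = 305.
U(B) = 375.
U(C) = 272.
Highest utility is B, so B ≻ A ≻ C.

Bundle B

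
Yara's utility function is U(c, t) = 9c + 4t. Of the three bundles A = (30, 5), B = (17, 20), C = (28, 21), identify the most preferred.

Bundle C

Evaluate utility at each bundle:
U(A) = 290.
U(B) = 233.
U(C) = 336.
Highest utility is C, so C ≻ A ≻ B.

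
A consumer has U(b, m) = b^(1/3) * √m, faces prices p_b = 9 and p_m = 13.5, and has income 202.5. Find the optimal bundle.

b* = 9, m* = 9

MU_b = 1/3·b^(-2/3)·√m and MU_m = 0.5·b^(1/3)·m^(-0.5).
MRS = MU_b/MU_m = (2/3)·m/b.
Tangency: set MRS = p_b/p_m = 9/13.5 = 2/3.
So (2/3)·m/b = 2/3, i.e. m = b.
Substitute into the budget 9·b + 13.5·m = 202.5: 22.5·b = 202.5, so b* = 9.
Then m* = 9.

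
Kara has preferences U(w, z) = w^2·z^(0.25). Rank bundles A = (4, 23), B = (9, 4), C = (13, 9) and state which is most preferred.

Bundle C

Evaluate utility at each bundle:
U(A) = 35.039.
U(B) = 114.551.
U(C) = 292.717.
Highest utility is C, so C ≻ B ≻ A.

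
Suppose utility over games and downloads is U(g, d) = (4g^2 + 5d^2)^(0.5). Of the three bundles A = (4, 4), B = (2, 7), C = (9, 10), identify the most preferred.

Evaluate utility at each bundle:
U(A) = 12.000.
U(B) = 16.155.
U(C) = 28.705.
Highest utility is C, so C ≻ B ≻ A.

Bundle C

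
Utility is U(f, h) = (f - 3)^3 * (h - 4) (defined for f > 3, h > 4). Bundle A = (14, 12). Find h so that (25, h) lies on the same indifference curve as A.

h = 5

U(14, 12) = 10648.
Set U(25, h) = 10648 and solve.
With f = 25: (25 − 3)^3 = 10648, so (h − 4) = 10648/10648 = 1.
So h = 4 + 1 = 5.
Check: U(25, 5) = 10648.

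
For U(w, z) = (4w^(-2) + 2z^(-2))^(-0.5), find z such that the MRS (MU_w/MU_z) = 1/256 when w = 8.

z = 1

For CES with ρ = -2, MRS = (4/2)·(z/w)^3.
Setting (4/2)·(z/8)^3 = 1/256 gives (z/8)^3 = 1/512, so z/8 = 0.125 and z = 1.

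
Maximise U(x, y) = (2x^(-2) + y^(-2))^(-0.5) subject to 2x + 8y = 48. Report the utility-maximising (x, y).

x* = 8, y* = 4

For CES with ρ = -2, MRS = (2/1)·(y/x)^3.
Tangency: set MRS = p_x/p_y = 2/8 = 0.25.
So (y/x)^3 = 0.125; taking the cube root, y/x = 0.5, i.e. y = 0.5·x.
Substitute into the budget 2·x + 8·y = 48: 6·x = 48, so x* = 8 and y* = 0.5·8 = 4.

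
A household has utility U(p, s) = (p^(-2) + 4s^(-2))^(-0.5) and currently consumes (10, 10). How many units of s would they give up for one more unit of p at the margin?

MRS = 0.25

For CES with ρ = -2, MRS = (1/4)·(s/p)^3.
At (10, 10): MRS = 0.25.
So at (10, 10) the consumer would give up 0.25 units of s for one more unit of p.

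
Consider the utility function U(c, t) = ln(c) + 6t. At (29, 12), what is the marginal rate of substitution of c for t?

MU_c = 1/c, MU_t = 6.
MRS = 1/c ÷ 6.
At (29, 12): MRS = 1/174.
The indifference curve has slope −1/174 at this bundle.

MRS = 1/174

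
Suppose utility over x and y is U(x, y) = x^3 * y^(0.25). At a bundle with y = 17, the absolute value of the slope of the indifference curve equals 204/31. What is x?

MU_x = 3·x^2·y^(0.25) and MU_y = 0.25·x^3·y^(-0.75).
MRS = MU_x/MU_y = (12)·y/x.
Substitute y = 17: MRS = 204/x. Setting 204/x = 204/31 gives x = 204/(204/31) = 31.

x = 31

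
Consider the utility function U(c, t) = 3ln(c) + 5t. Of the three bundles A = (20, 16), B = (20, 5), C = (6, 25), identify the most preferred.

Bundle C

Evaluate utility at each bundle:
U(A) = 88.987.
U(B) = 33.987.
U(C) = 130.375.
Highest utility is C, so C ≻ A ≻ B.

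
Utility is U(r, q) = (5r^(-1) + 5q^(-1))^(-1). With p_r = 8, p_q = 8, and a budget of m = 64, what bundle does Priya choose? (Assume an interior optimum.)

For CES with ρ = -1, MRS = (q/r)^2.
Tangency: set MRS = p_r/p_q = 8/8 = 1.
So (q/r)^2 = 1; taking the square root, q/r = 1, i.e. q = r.
Substitute into the budget 8·r + 8·q = 64: 16·r = 64, so r* = 4 and q* = 4.

r* = 4, q* = 4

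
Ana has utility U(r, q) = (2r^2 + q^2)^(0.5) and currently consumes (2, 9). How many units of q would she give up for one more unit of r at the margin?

MRS = 4/9

For CES with ρ = 2, MRS = (2/1)·(q/r)^(-1).
At (2, 9): MRS = 4/9.
That is, one extra unit of r is worth 4/9 units of q at the margin.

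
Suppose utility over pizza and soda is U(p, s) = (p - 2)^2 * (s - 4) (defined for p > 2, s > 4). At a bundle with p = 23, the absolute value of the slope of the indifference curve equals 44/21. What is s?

MU_p = 2·(p−2)·(s−4), MU_s = (p−2)^2.
MRS = (2/1)·(s−4)/(p−2).
Substitute p = 23: MRS = (s − 4)/10.5. Setting this equal to 44/21 gives s − 4 = (44/21)·10.5 = 22, so s = 26.

s = 26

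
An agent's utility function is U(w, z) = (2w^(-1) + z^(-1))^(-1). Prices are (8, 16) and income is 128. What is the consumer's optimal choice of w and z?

w* = 8, z* = 4

For CES with ρ = -1, MRS = (2/1)·(z/w)^2.
Tangency: set MRS = p_w/p_z = 8/16 = 0.5.
So (z/w)^2 = 0.25; taking the square root, z/w = 0.5, i.e. z = 0.5·w.
Substitute into the budget 8·w + 16·z = 128: 16·w = 128, so w* = 8 and z* = 0.5·8 = 4.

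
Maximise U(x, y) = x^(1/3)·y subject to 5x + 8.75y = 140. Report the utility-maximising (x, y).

x* = 7, y* = 12

MU_x = 1/3·x^(-2/3)·y and MU_y = x^(1/3).
MRS = MU_x/MU_y = (1/3)·y/x.
Tangency: set MRS = p_x/p_y = 5/8.75 = 4/7.
So (1/3)·y/x = 4/7, i.e. y = (12/7)·x.
Substitute into the budget 5·x + 8.75·y = 140: 20·x = 140, so x* = 7.
Then y* = (12/7)·7 = 12.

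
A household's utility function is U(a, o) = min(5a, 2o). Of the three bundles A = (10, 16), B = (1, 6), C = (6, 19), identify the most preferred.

Bundle A

Evaluate utility at each bundle:
U(A) = 32.
U(B) = 5.
U(C) = 30.
Highest utility is A, so A ≻ C ≻ B.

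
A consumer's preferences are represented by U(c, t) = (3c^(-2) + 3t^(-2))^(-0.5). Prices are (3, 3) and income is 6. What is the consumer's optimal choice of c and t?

For CES with ρ = -2, MRS = (t/c)^3.
Tangency: set MRS = p_c/p_t = 3/3 = 1.
So (t/c)^3 = 1; taking the cube root, t/c = 1, i.e. t = c.
Substitute into the budget 3·c + 3·t = 6: 6·c = 6, so c* = 1 and t* = 1.

c* = 1, t* = 1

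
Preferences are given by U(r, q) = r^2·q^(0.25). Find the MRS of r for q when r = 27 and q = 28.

MRS = 224/27

MU_r = 2·r·q^(0.25) and MU_q = 0.25·r^2·q^(-0.75).
MRS = MU_r/MU_q = (8)·q/r.
At (27, 28): MRS = 224/27.
So at (27, 28) the consumer would give up 224/27 units of q for one more unit of r.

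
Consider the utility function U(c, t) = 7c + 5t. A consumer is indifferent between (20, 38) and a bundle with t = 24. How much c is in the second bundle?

U(20, 38) = 330.
Set U(c, 24) = 330 and solve.
7c + 5·24 = 330 ⇒ 7c = 210 ⇒ c = 30.
Check: U(30, 24) = 330.

c = 30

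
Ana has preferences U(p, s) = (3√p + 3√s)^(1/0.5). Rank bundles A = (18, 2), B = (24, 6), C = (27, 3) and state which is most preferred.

Evaluate utility at each bundle:
U(A) = 288.000.
U(B) = 486.000.
U(C) = 432.000.
Highest utility is B, so B ≻ C ≻ A.

Bundle B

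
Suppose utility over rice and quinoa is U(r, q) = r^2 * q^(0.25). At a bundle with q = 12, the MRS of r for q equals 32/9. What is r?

r = 27

MU_r = 2·r·q^(0.25) and MU_q = 0.25·r^2·q^(-0.75).
MRS = MU_r/MU_q = (8)·q/r.
Substitute q = 12: MRS = 96/r. Setting 96/r = 32/9 gives r = 96/(32/9) = 27.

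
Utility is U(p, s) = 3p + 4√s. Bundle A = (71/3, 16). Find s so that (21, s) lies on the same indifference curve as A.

U(71/3, 16) = 87.
Set U(21, s) = 87 and solve.
With p = 21: 4√s = 87 − 3·21 = 24, so √s = 6 and s = 36.
Check: U(21, 36) = 87.

s = 36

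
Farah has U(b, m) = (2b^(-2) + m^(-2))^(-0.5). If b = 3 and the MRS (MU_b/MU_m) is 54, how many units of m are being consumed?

For CES with ρ = -2, MRS = (2/1)·(m/b)^3.
Setting (2/1)·(m/3)^3 = 54 gives (m/3)^3 = 27, so m/3 = 3 and m = 9.

m = 9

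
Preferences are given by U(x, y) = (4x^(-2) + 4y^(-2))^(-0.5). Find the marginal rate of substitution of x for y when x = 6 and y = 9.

MRS = 3.375

For CES with ρ = -2, MRS = (y/x)^3.
At (6, 9): MRS = 3.375.
So at (6, 9) the consumer would give up 3.375 units of y for one more unit of x.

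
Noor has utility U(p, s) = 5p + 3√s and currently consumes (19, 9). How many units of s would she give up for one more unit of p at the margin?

MU_p = 5, MU_s = 3/(2√s).
MRS = 5 ÷ (3/(2√s)).
At (19, 9): MRS = 10.
So at (19, 9) the consumer would give up 10 units of s for one more unit of p.

MRS = 10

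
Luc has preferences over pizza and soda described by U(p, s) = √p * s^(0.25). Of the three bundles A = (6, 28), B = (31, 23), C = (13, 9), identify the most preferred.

Evaluate utility at each bundle:
U(A) = 5.635.
U(B) = 12.193.
U(C) = 6.245.
Highest utility is B, so B ≻ C ≻ A.

Bundle B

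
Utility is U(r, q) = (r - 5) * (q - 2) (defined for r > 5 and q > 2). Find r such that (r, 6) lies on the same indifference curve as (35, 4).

r = 20

U(35, 4) = 60.
Set U(r, 6) = 60 and solve.
With q = 6: (6 − 2) = 4, so (r − 5) = 60/4 = 15.
So r = 5 + 15 = 20.
Check: U(20, 6) = 60.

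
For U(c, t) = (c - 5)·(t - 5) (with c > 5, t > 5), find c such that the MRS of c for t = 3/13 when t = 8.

MU_c = (t−5), MU_t = (c−5).
MRS = (t−5)/(c−5).
Substitute t = 8: MRS = 3/(c − 5). Setting this equal to 3/13 gives c − 5 = 3/(3/13) = 13, so c = 18.

c = 18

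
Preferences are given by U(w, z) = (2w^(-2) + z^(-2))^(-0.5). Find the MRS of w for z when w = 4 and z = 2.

MRS = 0.25

For CES with ρ = -2, MRS = (2/1)·(z/w)^3.
At (4, 2): MRS = 0.25.
The indifference curve has slope −0.25 at this bundle.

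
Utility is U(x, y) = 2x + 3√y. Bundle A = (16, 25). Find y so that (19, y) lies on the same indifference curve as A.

U(16, 25) = 47.
Set U(19, y) = 47 and solve.
With x = 19: 3√y = 47 − 2·19 = 9, so √y = 3 and y = 9.
Check: U(19, 9) = 47.

y = 9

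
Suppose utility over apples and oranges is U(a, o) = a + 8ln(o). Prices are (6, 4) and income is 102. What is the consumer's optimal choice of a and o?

a* = 9, o* = 12

MU_a = 1, MU_o = 8/o.
MRS = 1 ÷ (8/o).
Tangency: set MRS = p_a/p_o = 6/4 = 1.5.
MRS depends only on o: 0.125·o = 1.5 ⇒ o* = 1.5/0.125 = 12.
From the budget, 6·a = 102 − 4·12 = 54, so a* = 9.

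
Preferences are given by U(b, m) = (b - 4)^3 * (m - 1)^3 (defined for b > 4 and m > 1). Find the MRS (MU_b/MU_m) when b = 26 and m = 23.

MRS = 1

MU_b = 3·(b−4)^2·(m−1)^3, MU_m = 3·(b−4)^3·(m−1)^2.
MRS = (m−1)/(b−4).
At (26, 23): MRS = 1.
The indifference curve has slope −1 at this bundle.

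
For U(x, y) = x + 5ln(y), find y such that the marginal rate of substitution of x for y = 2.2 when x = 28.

MU_x = 1, MU_y = 5/y.
MRS = 1 ÷ (5/y).
MRS depends only on y: 0.2·y = 2.2 ⇒ y = 2.2/0.2 = 11.

y = 11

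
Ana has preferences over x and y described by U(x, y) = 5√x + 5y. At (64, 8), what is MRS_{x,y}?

MRS = 1/16

MU_x = 5/(2√x), MU_y = 5.
MRS = 5/(2√x) ÷ 5.
At (64, 8): MRS = 1/16.
So at (64, 8) the consumer would give up 1/16 units of y for one more unit of x.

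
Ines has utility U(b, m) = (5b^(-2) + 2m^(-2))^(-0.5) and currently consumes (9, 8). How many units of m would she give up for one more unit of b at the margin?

For CES with ρ = -2, MRS = (5/2)·(m/b)^3.
At (9, 8): MRS = 1280/729.
That is, one extra unit of b is worth 1280/729 units of m at the margin.

MRS = 1280/729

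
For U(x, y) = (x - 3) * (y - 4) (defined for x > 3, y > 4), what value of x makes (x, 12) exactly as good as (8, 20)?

U(8, 20) = 80.
Set U(x, 12) = 80 and solve.
With y = 12: (12 − 4) = 8, so (x − 3) = 80/8 = 10.
So x = 3 + 10 = 13.
Check: U(13, 12) = 80.

x = 13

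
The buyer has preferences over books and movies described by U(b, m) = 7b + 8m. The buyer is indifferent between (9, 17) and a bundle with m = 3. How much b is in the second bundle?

U(9, 17) = 199.
Set U(b, 3) = 199 and solve.
7b + 8·3 = 199 ⇒ 7b = 175 ⇒ b = 25.
Check: U(25, 3) = 199.

b = 25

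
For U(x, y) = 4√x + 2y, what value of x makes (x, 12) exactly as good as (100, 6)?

U(100, 6) = 52.
Set U(x, 12) = 52 and solve.
With y = 12: 4√x = 52 − 2·12 = 28, so √x = 7 and x = 49.
Check: U(49, 12) = 52.

x = 49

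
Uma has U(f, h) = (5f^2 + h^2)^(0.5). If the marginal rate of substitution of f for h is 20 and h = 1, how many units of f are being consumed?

f = 4

For CES with ρ = 2, MRS = (5/1)·(h/f)^(-1).
Setting (5/1)·(1/f)^(-1) = 20 gives (1/f)^(-1) = 4, so 1/f = 0.25 and f = 4.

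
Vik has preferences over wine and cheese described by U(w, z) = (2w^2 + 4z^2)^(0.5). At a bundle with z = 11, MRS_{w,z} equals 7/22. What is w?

w = 7

For CES with ρ = 2, MRS = (2/4)·(z/w)^(-1).
Setting (2/4)·(11/w)^(-1) = 7/22 gives (11/w)^(-1) = 7/11, so 11/w = 11/7 and w = 7.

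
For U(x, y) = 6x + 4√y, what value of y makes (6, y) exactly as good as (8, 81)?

U(8, 81) = 84.
Set U(6, y) = 84 and solve.
With x = 6: 4√y = 84 − 6·6 = 48, so √y = 12 and y = 144.
Check: U(6, 144) = 84.

y = 144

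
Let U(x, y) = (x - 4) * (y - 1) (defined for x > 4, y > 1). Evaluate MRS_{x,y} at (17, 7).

MRS = 6/13

MU_x = (y−1), MU_y = (x−4).
MRS = (y−1)/(x−4).
At (17, 7): MRS = 6/13.
The indifference curve has slope −6/13 at this bundle.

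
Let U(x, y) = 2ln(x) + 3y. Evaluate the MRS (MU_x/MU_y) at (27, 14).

MU_x = 2/x, MU_y = 3.
MRS = 2/x ÷ 3.
At (27, 14): MRS = 2/81.
That is, one extra unit of x is worth 2/81 units of y at the margin.

MRS = 2/81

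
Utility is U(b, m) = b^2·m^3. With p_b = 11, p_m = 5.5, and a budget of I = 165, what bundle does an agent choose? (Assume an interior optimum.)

b* = 6, m* = 18

MU_b = 2·b·m^3 and MU_m = 3·b^2·m^2.
MRS = MU_b/MU_m = (2/3)·m/b.
Tangency: set MRS = p_b/p_m = 11/5.5 = 2.
So (2/3)·m/b = 2, i.e. m = 3·b.
Substitute into the budget 11·b + 5.5·m = 165: 27.5·b = 165, so b* = 6.
Then m* = 3·6 = 18.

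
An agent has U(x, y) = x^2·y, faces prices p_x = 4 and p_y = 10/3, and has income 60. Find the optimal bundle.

MU_x = 2·x·y and MU_y = x^2.
MRS = MU_x/MU_y = (2/1)·y/x.
Tangency: set MRS = p_x/p_y = 4/(10/3) = 1.2.
So (2/1)·y/x = 1.2, i.e. y = 0.6·x.
Substitute into the budget 4·x + (10/3)·y = 60: 6·x = 60, so x* = 10.
Then y* = 0.6·10 = 6.

x* = 10, y* = 6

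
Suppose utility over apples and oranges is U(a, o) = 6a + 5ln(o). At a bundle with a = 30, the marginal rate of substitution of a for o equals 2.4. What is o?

o = 2

MU_a = 6, MU_o = 5/o.
MRS = 6 ÷ (5/o).
MRS depends only on o: 1.2·o = 2.4 ⇒ o = 2.4/1.2 = 2.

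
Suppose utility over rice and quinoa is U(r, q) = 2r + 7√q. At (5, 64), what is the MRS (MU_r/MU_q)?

MU_r = 2, MU_q = 7/(2√q).
MRS = 2 ÷ (7/(2√q)).
At (5, 64): MRS = 32/7.
So at (5, 64) the consumer would give up 32/7 units of q for one more unit of r.

MRS = 32/7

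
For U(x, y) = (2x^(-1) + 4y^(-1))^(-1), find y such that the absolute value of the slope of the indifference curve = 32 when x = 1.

For CES with ρ = -1, MRS = (2/4)·(y/x)^2.
Setting (2/4)·(y/1)^2 = 32 gives (y/1)^2 = 64, so y/1 = 8 and y = 8.

y = 8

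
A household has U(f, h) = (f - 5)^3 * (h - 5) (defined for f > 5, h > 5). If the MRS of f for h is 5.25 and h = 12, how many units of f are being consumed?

MU_f = 3·(f−5)^2·(h−5), MU_h = (f−5)^3.
MRS = (3/1)·(h−5)/(f−5).
Substitute h = 12: MRS = 21/(f − 5). Setting this equal to 5.25 gives f − 5 = 21/5.25 = 4, so f = 9.

f = 9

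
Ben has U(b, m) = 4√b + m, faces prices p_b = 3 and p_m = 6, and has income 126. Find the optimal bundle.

b* = 16, m* = 13

MU_b = 4/(2√b), MU_m = 1.
MRS = 4/(2√b) ÷ 1.
Tangency: set MRS = p_b/p_m = 3/6 = 0.5.
MRS depends only on b: 2/√b = 0.5 ⇒ √b = 2/0.5 = 4 ⇒ b* = 16.
From the budget, 6·m = 126 − 3·16 = 78, so m* = 13.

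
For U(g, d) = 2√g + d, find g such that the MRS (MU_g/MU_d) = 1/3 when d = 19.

MU_g = 2/(2√g), MU_d = 1.
MRS = 2/(2√g) ÷ 1.
MRS depends only on g: 1/√g = 1/3 ⇒ √g = 1/(1/3) = 3 ⇒ g = 9.

g = 9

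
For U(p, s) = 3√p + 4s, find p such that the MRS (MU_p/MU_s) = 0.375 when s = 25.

p = 1

MU_p = 3/(2√p), MU_s = 4.
MRS = 3/(2√p) ÷ 4.
MRS depends only on p: 0.375/√p = 0.375 ⇒ √p = 0.375/0.375 = 1 ⇒ p = 1.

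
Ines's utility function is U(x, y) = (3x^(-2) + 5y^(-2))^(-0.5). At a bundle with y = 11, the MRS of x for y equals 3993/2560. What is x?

x = 8

For CES with ρ = -2, MRS = (3/5)·(y/x)^3.
Setting (3/5)·(11/x)^3 = 3993/2560 gives (11/x)^3 = 1331/512, so 11/x = 1.375 and x = 8.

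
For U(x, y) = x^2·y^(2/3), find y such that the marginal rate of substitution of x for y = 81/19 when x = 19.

MU_x = 2·x·y^(2/3) and MU_y = 2/3·x^2·y^(-1/3).
MRS = MU_x/MU_y = (3)·y/x.
Substitute x = 19: MRS = y/(19/3). Setting y/(19/3) = 81/19 gives y = (81/19)·(19/3) = 27.

y = 27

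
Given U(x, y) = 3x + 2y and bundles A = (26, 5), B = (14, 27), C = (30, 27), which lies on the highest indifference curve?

Bundle C

Evaluate utility at each bundle:
U(A) = 88.
U(B) = 96.
U(C) = 144.
Highest utility is C, so C ≻ B ≻ A.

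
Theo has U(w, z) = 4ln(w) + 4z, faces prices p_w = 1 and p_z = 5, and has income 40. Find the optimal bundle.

MU_w = 4/w, MU_z = 4.
MRS = 4/w ÷ 4.
Tangency: set MRS = p_w/p_z = 1/5 = 0.2.
MRS depends only on w: 1/w = 0.2 ⇒ w* = 1/0.2 = 5.
From the budget, 5·z = 40 − 1·5 = 35, so z* = 7.

w* = 5, z* = 7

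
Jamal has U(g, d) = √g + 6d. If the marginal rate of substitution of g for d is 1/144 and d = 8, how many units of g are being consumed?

g = 144

MU_g = 1/(2√g), MU_d = 6.
MRS = 1/(2√g) ÷ 6.
MRS depends only on g: (1/12)/√g = 1/144 ⇒ √g = (1/12)/(1/144) = 12 ⇒ g = 144.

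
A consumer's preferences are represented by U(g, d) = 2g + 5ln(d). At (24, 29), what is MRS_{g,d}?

MU_g = 2, MU_d = 5/d.
MRS = 2 ÷ (5/d).
At (24, 29): MRS = 11.6.
The indifference curve has slope −11.6 at this bundle.

MRS = 11.6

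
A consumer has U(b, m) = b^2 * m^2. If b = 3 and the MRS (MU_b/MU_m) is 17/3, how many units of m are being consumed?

m = 17

MU_b = 2·b·m^2 and MU_m = 2·b^2·m.
MRS = MU_b/MU_m = m/b.
Substitute b = 3: MRS = m/3. Setting m/3 = 17/3 gives m = (17/3)·3 = 17.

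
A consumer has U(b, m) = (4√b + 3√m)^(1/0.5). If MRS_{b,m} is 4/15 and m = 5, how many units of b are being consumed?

b = 125

For CES with ρ = 0.5, MRS = (4/3)·√(m/b).
Setting (4/3)·√(5/b) = 4/15 gives √(5/b) = 0.2, so 5/b = 1/25 and b = 125.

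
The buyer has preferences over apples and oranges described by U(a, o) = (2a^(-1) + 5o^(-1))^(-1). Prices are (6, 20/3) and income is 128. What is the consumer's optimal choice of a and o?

a* = 8, o* = 12

For CES with ρ = -1, MRS = (2/5)·(o/a)^2.
Tangency: set MRS = p_a/p_o = 6/(20/3) = 0.9.
So (o/a)^2 = 2.25; taking the square root, o/a = 1.5, i.e. o = 1.5·a.
Substitute into the budget 6·a + (20/3)·o = 128: 16·a = 128, so a* = 8 and o* = 1.5·8 = 12.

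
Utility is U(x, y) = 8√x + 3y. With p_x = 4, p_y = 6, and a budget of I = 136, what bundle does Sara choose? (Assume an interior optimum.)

x* = 4, y* = 20

MU_x = 8/(2√x), MU_y = 3.
MRS = 8/(2√x) ÷ 3.
Tangency: set MRS = p_x/p_y = 4/6 = 2/3.
MRS depends only on x: (4/3)/√x = 2/3 ⇒ √x = (4/3)/(2/3) = 2 ⇒ x* = 4.
From the budget, 6·y = 136 − 4·4 = 120, so y* = 20.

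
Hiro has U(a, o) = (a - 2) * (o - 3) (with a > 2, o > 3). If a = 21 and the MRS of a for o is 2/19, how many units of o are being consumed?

MU_a = (o−3), MU_o = (a−2).
MRS = (o−3)/(a−2).
Substitute a = 21: MRS = (o − 3)/19. Setting this equal to 2/19 gives o − 3 = (2/19)·19 = 2, so o = 5.

o = 5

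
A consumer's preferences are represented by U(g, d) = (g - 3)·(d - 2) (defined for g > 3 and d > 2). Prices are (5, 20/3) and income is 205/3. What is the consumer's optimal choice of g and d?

MU_g = (d−2), MU_d = (g−3).
MRS = (d−2)/(g−3).
Tangency: set MRS = p_g/p_d = 5/(20/3) = 0.75.
So (d − 2)/(g − 3) = 0.75, i.e. (d − 2) = 0.75·(g − 3).
Rewrite the budget in excess-of-subsistence terms: 5·(g − 3) + (20/3)·(d − 2) = 205/3 − 5·3 − (20/3)·2 = 40.
Substituting, 10·(g − 3) = 40, so g − 3 = 4 and g* = 7.
Then d − 2 = 0.75·4 = 3, so d* = 5.

g* = 7, d* = 5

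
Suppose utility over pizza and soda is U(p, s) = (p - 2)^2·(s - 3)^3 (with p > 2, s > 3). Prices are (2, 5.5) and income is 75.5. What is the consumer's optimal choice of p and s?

p* = 13, s* = 9

MU_p = 2·(p−2)·(s−3)^3, MU_s = 3·(p−2)^2·(s−3)^2.
MRS = (2/3)·(s−3)/(p−2).
Tangency: set MRS = p_p/p_s = 2/5.5 = 4/11.
So (2/3)·(s − 3)/(p − 2) = 4/11, i.e. (s − 3) = (6/11)·(p − 2).
Rewrite the budget in excess-of-subsistence terms: 2·(p − 2) + 5.5·(s − 3) = 75.5 − 2·2 − 5.5·3 = 55.
Substituting, 5·(p − 2) = 55, so p − 2 = 11 and p* = 13.
Then s − 3 = (6/11)·11 = 6, so s* = 9.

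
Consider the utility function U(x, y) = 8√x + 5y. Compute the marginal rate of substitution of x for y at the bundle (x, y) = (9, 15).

MRS = 4/15

MU_x = 8/(2√x), MU_y = 5.
MRS = 8/(2√x) ÷ 5.
At (9, 15): MRS = 4/15.
That is, one extra unit of x is worth 4/15 units of y at the margin.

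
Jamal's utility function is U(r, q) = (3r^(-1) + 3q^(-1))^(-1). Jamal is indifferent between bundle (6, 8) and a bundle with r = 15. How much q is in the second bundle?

q = 40/9

U depends on (r, q) only through S = 3r^(-1) + 3q^(-1), so equal utility means equal S. At (6, 8): S = 0.875.
With r = 15: 3·15^(-1) = 0.2, so 3q^(-1) = 0.875 − 0.2 = 27/40, i.e. q^(-1) = 9/40.
Hence q = 1/(9/40) = 40/9.
Check: U(15, 40/9) = 1.1429.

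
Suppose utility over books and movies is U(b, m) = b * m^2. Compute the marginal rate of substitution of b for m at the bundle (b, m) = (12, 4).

MRS = 1/6

MU_b = m^2 and MU_m = 2·b·m.
MRS = MU_b/MU_m = (1/2)·m/b.
At (12, 4): MRS = 1/6.
The indifference curve has slope −1/6 at this bundle.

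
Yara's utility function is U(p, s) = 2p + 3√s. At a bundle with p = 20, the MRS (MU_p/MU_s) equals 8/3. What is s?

MU_p = 2, MU_s = 3/(2√s).
MRS = 2 ÷ (3/(2√s)).
MRS depends only on s: (4/3)·√s = 8/3 ⇒ √s = (8/3)/(4/3) = 2 ⇒ s = 4.

s = 4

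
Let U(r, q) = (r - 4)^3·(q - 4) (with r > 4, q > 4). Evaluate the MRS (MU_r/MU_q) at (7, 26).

MU_r = 3·(r−4)^2·(q−4), MU_q = (r−4)^3.
MRS = (3/1)·(q−4)/(r−4).
At (7, 26): MRS = 22.
The indifference curve has slope −22 at this bundle.

MRS = 22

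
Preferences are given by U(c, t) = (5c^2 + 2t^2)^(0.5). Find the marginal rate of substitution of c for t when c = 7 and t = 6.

MRS = 35/12

For CES with ρ = 2, MRS = (5/2)·(t/c)^(-1).
At (7, 6): MRS = 35/12.
The indifference curve has slope −35/12 at this bundle.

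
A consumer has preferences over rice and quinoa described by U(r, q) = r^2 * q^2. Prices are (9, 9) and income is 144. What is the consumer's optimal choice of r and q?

r* = 8, q* = 8

MU_r = 2·r·q^2 and MU_q = 2·r^2·q.
MRS = MU_r/MU_q = q/r.
Tangency: set MRS = p_r/p_q = 9/9 = 1.
So q/r = 1, i.e. q = r.
Substitute into the budget 9·r + 9·q = 144: 18·r = 144, so r* = 8.
Then q* = 8.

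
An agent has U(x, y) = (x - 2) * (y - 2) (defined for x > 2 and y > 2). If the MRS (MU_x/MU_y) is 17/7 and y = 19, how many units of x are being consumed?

x = 9

MU_x = (y−2), MU_y = (x−2).
MRS = (y−2)/(x−2).
Substitute y = 19: MRS = 17/(x − 2). Setting this equal to 17/7 gives x − 2 = 17/(17/7) = 7, so x = 9.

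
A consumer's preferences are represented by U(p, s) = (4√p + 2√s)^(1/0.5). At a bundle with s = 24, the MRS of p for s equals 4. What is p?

For CES with ρ = 0.5, MRS = (4/2)·√(s/p).
Setting (4/2)·√(24/p) = 4 gives √(24/p) = 2, so 24/p = 4 and p = 6.

p = 6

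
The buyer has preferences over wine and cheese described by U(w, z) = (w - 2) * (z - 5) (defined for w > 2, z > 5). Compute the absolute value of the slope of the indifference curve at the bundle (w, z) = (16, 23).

MRS = 9/7

MU_w = (z−5), MU_z = (w−2).
MRS = (z−5)/(w−2).
At (16, 23): MRS = 9/7.
That is, one extra unit of w is worth 9/7 units of z at the margin.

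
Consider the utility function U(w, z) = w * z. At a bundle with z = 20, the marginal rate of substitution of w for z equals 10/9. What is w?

MU_w = z and MU_z = w.
MRS = MU_w/MU_z = z/w.
Substitute z = 20: MRS = 20/w. Setting 20/w = 10/9 gives w = 20/(10/9) = 18.

w = 18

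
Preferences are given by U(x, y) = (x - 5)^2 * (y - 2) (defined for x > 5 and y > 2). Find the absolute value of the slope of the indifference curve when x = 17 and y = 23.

MU_x = 2·(x−5)·(y−2), MU_y = (x−5)^2.
MRS = (2/1)·(y−2)/(x−5).
At (17, 23): MRS = 3.5.
That is, one extra unit of x is worth 3.5 units of y at the margin.

MRS = 3.5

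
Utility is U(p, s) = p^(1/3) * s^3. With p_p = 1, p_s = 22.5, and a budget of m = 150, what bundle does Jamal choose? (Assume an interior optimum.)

MU_p = 1/3·p^(-2/3)·s^3 and MU_s = 3·p^(1/3)·s^2.
MRS = MU_p/MU_s = (1/9)·s/p.
Tangency: set MRS = p_p/p_s = 1/22.5 = 2/45.
So (1/9)·s/p = 2/45, i.e. s = 0.4·p.
Substitute into the budget 1·p + 22.5·s = 150: 10·p = 150, so p* = 15.
Then s* = 0.4·15 = 6.

p* = 15, s* = 6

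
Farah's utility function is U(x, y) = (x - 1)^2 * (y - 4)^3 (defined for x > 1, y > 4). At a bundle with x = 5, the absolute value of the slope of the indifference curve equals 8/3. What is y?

MU_x = 2·(x−1)·(y−4)^3, MU_y = 3·(x−1)^2·(y−4)^2.
MRS = (2/3)·(y−4)/(x−1).
Substitute x = 5: MRS = (y − 4)/6. Setting this equal to 8/3 gives y − 4 = (8/3)·6 = 16, so y = 20.

y = 20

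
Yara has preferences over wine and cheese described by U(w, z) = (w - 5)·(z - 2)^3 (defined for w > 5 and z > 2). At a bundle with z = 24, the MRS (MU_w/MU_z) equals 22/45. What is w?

MU_w = (z−2)^3, MU_z = 3·(w−5)·(z−2)^2.
MRS = (1/3)·(z−2)/(w−5).
Substitute z = 24: MRS = (22/3)/(w − 5). Setting this equal to 22/45 gives w − 5 = (22/3)/(22/45) = 15, so w = 20.

w = 20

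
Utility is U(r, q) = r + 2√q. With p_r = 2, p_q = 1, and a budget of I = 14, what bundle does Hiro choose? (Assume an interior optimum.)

MU_r = 1, MU_q = 2/(2√q).
MRS = 1 ÷ (2/(2√q)).
Tangency: set MRS = p_r/p_q = 2/1 = 2.
MRS depends only on q: √q = 2 ⇒ √q = 2 ⇒ q* = 4.
From the budget, 2·r = 14 − 1·4 = 10, so r* = 5.

r* = 5, q* = 4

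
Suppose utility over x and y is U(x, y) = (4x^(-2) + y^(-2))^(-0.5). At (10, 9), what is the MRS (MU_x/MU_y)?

MRS = 729/250

For CES with ρ = -2, MRS = (4/1)·(y/x)^3.
At (10, 9): MRS = 729/250.
That is, one extra unit of x is worth 729/250 units of y at the margin.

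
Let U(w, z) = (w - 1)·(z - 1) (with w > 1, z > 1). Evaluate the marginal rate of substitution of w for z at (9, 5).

MRS = 0.5

MU_w = (z−1), MU_z = (w−1).
MRS = (z−1)/(w−1).
At (9, 5): MRS = 0.5.
So at (9, 5) the consumer would give up 0.5 units of z for one more unit of w.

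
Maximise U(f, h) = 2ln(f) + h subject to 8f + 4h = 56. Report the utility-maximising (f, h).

MU_f = 2/f, MU_h = 1.
MRS = 2/f ÷ 1.
Tangency: set MRS = p_f/p_h = 8/4 = 2.
MRS depends only on f: 2/f = 2 ⇒ f* = 2/2 = 1.
From the budget, 4·h = 56 − 8·1 = 48, so h* = 12.

f* = 1, h* = 12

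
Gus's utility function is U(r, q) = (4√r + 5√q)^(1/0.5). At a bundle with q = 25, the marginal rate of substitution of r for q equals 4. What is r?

r = 1

For CES with ρ = 0.5, MRS = (4/5)·√(q/r).
Setting (4/5)·√(25/r) = 4 gives √(25/r) = 5, so 25/r = 25 and r = 1.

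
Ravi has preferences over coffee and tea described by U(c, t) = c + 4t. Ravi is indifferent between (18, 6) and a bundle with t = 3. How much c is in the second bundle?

U(18, 6) = 42.
Set U(c, 3) = 42 and solve.
c + 4·3 = 42 ⇒ c = 30 ⇒ c = 30.
Check: U(30, 3) = 42.

c = 30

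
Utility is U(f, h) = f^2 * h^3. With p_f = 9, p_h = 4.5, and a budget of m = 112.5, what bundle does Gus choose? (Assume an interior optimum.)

MU_f = 2·f·h^3 and MU_h = 3·f^2·h^2.
MRS = MU_f/MU_h = (2/3)·h/f.
Tangency: set MRS = p_f/p_h = 9/4.5 = 2.
So (2/3)·h/f = 2, i.e. h = 3·f.
Substitute into the budget 9·f + 4.5·h = 112.5: 22.5·f = 112.5, so f* = 5.
Then h* = 3·5 = 15.

f* = 5, h* = 15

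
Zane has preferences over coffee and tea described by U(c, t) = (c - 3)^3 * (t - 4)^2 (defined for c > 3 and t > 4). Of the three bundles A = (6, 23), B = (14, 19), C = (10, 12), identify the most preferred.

Bundle B

Evaluate utility at each bundle:
U(A) = 9747.
U(B) = 299475.
U(C) = 21952.
Highest utility is B, so B ≻ C ≻ A.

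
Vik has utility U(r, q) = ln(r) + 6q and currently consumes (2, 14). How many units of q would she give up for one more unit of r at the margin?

MRS = 1/12

MU_r = 1/r, MU_q = 6.
MRS = 1/r ÷ 6.
At (2, 14): MRS = 1/12.
That is, one extra unit of r is worth 1/12 units of q at the margin.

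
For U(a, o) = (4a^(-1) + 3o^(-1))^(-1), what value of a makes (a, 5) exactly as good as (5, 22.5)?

a = 12

U depends on (a, o) only through S = 4a^(-1) + 3o^(-1), so equal utility means equal S. At (5, 22.5): S = 14/15.
With o = 5: 3·5^(-1) = 0.6, so 4a^(-1) = 14/15 − 0.6 = 1/3, i.e. a^(-1) = 1/12.
Hence a = 1/(1/12) = 12.
Check: U(12, 5) = 1.0714.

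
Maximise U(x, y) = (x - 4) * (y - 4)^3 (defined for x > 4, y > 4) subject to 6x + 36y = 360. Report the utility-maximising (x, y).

x* = 12, y* = 8

MU_x = (y−4)^3, MU_y = 3·(x−4)·(y−4)^2.
MRS = (1/3)·(y−4)/(x−4).
Tangency: set MRS = p_x/p_y = 6/36 = 1/6.
So (1/3)·(y − 4)/(x − 4) = 1/6, i.e. (y − 4) = 0.5·(x − 4).
Rewrite the budget in excess-of-subsistence terms: 6·(x − 4) + 36·(y − 4) = 360 − 6·4 − 36·4 = 192.
Substituting, 24·(x − 4) = 192, so x − 4 = 8 and x* = 12.
Then y − 4 = 0.5·8 = 4, so y* = 8.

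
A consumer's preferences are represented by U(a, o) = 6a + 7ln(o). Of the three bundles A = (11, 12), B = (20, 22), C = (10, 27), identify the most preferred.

Evaluate utility at each bundle:
U(A) = 83.394.
U(B) = 141.637.
U(C) = 83.071.
Highest utility is B, so B ≻ A ≻ C.

Bundle B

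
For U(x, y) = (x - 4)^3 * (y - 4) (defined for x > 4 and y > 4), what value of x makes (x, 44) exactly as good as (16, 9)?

x = 10

U(16, 9) = 8640.
Set U(x, 44) = 8640 and solve.
With y = 44: (44 − 4) = 40, so (x − 4)^3 = 8640/40 = 216.
Taking the cube root (with x > 4): x − 4 = 6, so x = 10.
Check: U(10, 44) = 8640.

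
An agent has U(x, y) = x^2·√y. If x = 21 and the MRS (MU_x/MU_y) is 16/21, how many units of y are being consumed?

y = 4

MU_x = 2·x·√y and MU_y = 0.5·x^2·y^(-0.5).
MRS = MU_x/MU_y = (4)·y/x.
Substitute x = 21: MRS = y/5.25. Setting y/5.25 = 16/21 gives y = (16/21)·5.25 = 4.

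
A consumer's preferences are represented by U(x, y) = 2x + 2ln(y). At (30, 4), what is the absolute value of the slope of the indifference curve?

MU_x = 2, MU_y = 2/y.
MRS = 2 ÷ (2/y).
At (30, 4): MRS = 4.
That is, one extra unit of x is worth 4 units of y at the margin.

MRS = 4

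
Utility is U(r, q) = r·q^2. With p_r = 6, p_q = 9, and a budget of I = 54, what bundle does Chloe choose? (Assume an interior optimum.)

MU_r = q^2 and MU_q = 2·r·q.
MRS = MU_r/MU_q = (1/2)·q/r.
Tangency: set MRS = p_r/p_q = 6/9 = 2/3.
So (1/2)·q/r = 2/3, i.e. q = (4/3)·r.
Substitute into the budget 6·r + 9·q = 54: 18·r = 54, so r* = 3.
Then q* = (4/3)·3 = 4.

r* = 3, q* = 4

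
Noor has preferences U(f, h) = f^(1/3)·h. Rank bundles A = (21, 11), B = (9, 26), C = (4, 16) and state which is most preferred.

Bundle B

Evaluate utility at each bundle:
U(A) = 30.348.
U(B) = 54.082.
U(C) = 25.398.
Highest utility is B, so B ≻ A ≻ C.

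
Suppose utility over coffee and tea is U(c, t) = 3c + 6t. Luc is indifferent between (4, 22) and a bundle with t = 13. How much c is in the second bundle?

c = 22

U(4, 22) = 144.
Set U(c, 13) = 144 and solve.
3c + 6·13 = 144 ⇒ 3c = 66 ⇒ c = 22.
Check: U(22, 13) = 144.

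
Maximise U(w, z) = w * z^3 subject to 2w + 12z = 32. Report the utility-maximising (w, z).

MU_w = z^3 and MU_z = 3·w·z^2.
MRS = MU_w/MU_z = (1/3)·z/w.
Tangency: set MRS = p_w/p_z = 2/12 = 1/6.
So (1/3)·z/w = 1/6, i.e. z = 0.5·w.
Substitute into the budget 2·w + 12·z = 32: 8·w = 32, so w* = 4.
Then z* = 0.5·4 = 2.

w* = 4, z* = 2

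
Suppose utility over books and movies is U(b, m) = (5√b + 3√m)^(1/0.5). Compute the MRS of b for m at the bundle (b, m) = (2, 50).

For CES with ρ = 0.5, MRS = (5/3)·√(m/b).
At (2, 50): MRS = 25/3.
The indifference curve has slope −25/3 at this bundle.

MRS = 25/3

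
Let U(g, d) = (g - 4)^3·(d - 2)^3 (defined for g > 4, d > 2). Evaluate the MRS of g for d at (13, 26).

MU_g = 3·(g−4)^2·(d−2)^3, MU_d = 3·(g−4)^3·(d−2)^2.
MRS = (d−2)/(g−4).
At (13, 26): MRS = 8/3.
That is, one extra unit of g is worth 8/3 units of d at the margin.

MRS = 8/3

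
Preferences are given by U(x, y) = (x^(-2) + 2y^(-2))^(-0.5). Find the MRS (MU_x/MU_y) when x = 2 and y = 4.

MRS = 4

For CES with ρ = -2, MRS = (1/2)·(y/x)^3.
At (2, 4): MRS = 4.
That is, one extra unit of x is worth 4 units of y at the margin.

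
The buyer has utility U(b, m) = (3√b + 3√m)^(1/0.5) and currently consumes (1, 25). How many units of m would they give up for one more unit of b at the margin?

MRS = 5

For CES with ρ = 0.5, MRS = √(m/b).
At (1, 25): MRS = 5.
The indifference curve has slope −5 at this bundle.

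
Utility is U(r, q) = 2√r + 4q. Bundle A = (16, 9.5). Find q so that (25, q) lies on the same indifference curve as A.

q = 9

U(16, 9.5) = 46.
Set U(25, q) = 46 and solve.
With r = 25: √25 = 5, so 4q = 46 − 2·5 = 36 and q = 9.
Check: U(25, 9) = 46.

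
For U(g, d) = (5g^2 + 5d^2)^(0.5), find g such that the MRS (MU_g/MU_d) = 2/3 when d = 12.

For CES with ρ = 2, MRS = (d/g)^(-1).
Setting (12/g)^(-1) = 2/3 gives 12/g = 1.5 and g = 8.

g = 8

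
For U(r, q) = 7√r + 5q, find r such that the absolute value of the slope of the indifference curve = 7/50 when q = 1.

MU_r = 7/(2√r), MU_q = 5.
MRS = 7/(2√r) ÷ 5.
MRS depends only on r: 0.7/√r = 7/50 ⇒ √r = 0.7/(7/50) = 5 ⇒ r = 25.

r = 25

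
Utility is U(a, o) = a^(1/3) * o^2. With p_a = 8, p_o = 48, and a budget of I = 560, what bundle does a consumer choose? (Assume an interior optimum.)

MU_a = 1/3·a^(-2/3)·o^2 and MU_o = 2·a^(1/3)·o.
MRS = MU_a/MU_o = (1/6)·o/a.
Tangency: set MRS = p_a/p_o = 8/48 = 1/6.
So (1/6)·o/a = 1/6, i.e. o = a.
Substitute into the budget 8·a + 48·o = 560: 56·a = 560, so a* = 10.
Then o* = 10.

a* = 10, o* = 10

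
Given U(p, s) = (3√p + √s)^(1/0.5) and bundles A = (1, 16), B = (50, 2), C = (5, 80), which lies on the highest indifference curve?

Bundle B

Evaluate utility at each bundle:
U(A) = 49.000.
U(B) = 512.000.
U(C) = 245.000.
Highest utility is B, so B ≻ C ≻ A.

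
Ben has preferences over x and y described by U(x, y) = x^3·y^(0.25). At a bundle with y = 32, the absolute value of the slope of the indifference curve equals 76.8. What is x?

MU_x = 3·x^2·y^(0.25) and MU_y = 0.25·x^3·y^(-0.75).
MRS = MU_x/MU_y = (12)·y/x.
Substitute y = 32: MRS = 384/x. Setting 384/x = 76.8 gives x = 384/76.8 = 5.

x = 5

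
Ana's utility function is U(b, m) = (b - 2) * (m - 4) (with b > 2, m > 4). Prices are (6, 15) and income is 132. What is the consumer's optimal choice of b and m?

MU_b = (m−4), MU_m = (b−2).
MRS = (m−4)/(b−2).
Tangency: set MRS = p_b/p_m = 6/15 = 0.4.
So (m − 4)/(b − 2) = 0.4, i.e. (m − 4) = 0.4·(b − 2).
Rewrite the budget in excess-of-subsistence terms: 6·(b − 2) + 15·(m − 4) = 132 − 6·2 − 15·4 = 60.
Substituting, 12·(b − 2) = 60, so b − 2 = 5 and b* = 7.
Then m − 4 = 0.4·5 = 2, so m* = 6.

b* = 7, m* = 6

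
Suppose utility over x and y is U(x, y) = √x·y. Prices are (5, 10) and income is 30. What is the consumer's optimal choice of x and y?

x* = 2, y* = 2

MU_x = 0.5·x^(-0.5)·y and MU_y = √x.
MRS = MU_x/MU_y = (0.5)·y/x.
Tangency: set MRS = p_x/p_y = 5/10 = 0.5.
So (0.5)·y/x = 0.5, i.e. y = x.
Substitute into the budget 5·x + 10·y = 30: 15·x = 30, so x* = 2.
Then y* = 2.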